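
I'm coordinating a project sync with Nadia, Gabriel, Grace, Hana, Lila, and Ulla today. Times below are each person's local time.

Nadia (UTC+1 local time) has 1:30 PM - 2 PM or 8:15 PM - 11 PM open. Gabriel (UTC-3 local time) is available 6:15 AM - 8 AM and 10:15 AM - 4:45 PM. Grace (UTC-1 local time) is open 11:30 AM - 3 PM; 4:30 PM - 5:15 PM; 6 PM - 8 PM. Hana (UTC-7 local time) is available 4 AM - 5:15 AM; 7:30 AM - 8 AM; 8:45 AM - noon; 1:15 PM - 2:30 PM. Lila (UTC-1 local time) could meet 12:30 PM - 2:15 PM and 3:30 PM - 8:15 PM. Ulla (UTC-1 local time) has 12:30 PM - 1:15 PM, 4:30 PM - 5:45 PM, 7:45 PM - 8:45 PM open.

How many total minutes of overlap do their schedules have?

0

Nadia in UTC: 12:30-13:00, 19:15-22:00 (subtract 1h to convert from UTC+1).
Gabriel in UTC: 09:15-11:00, 13:15-19:45 (add 3h to convert from UTC-3).
Grace in UTC: 12:30-16:00, 17:30-18:15, 19:00-21:00 (add 1h to convert from UTC-1).
Hana in UTC: 11:00-12:15, 14:30-15:00, 15:45-19:00, 20:15-21:30 (add 7h to convert from UTC-7).
Lila in UTC: 13:30-15:15, 16:30-21:15 (add 1h to convert from UTC-1).
Ulla in UTC: 13:30-14:15, 17:30-18:45, 20:45-21:45 (add 1h to convert from UTC-1).
Nadia ∩ Gabriel: 19:15-19:45.
Nadia ∩ Gabriel ∩ Grace: 19:15-19:45.
Nadia ∩ Gabriel ∩ Grace ∩ Hana: ∅.
Nadia ∩ Gabriel ∩ Grace ∩ Hana ∩ Lila: ∅.
Nadia ∩ Gabriel ∩ Grace ∩ Hana ∩ Lila ∩ Ulla: ∅.
There is no time when everyone is free.
There is no common window, so the total is 0 minutes.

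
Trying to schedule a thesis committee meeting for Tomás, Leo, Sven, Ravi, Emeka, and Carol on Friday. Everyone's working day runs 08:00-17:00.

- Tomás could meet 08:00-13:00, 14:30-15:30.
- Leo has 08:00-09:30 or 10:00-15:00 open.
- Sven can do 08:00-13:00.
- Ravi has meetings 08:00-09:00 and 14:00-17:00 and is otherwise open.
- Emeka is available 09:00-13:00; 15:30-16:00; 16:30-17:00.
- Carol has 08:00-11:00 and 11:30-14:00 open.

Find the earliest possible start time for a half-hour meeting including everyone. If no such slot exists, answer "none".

Tomás free: 08:00-13:00, 14:30-15:30.
Leo free: 08:00-09:30, 10:00-15:00.
Sven free: 08:00-13:00.
Ravi free: 09:00-14:00 (invert busy blocks within the working day).
Emeka free: 09:00-13:00, 15:30-16:00, 16:30-17:00.
Carol free: 08:00-11:00, 11:30-14:00.
Tomás ∩ Leo: 08:00-09:30, 10:00-13:00, 14:30-15:00.
Tomás ∩ Leo ∩ Sven: 08:00-09:30, 10:00-13:00.
Tomás ∩ Leo ∩ Sven ∩ Ravi: 09:00-09:30, 10:00-13:00.
Tomás ∩ Leo ∩ Sven ∩ Ravi ∩ Emeka: 09:00-09:30, 10:00-13:00.
Tomás ∩ Leo ∩ Sven ∩ Ravi ∩ Emeka ∩ Carol: 09:00-09:30, 10:00-11:00, 11:30-13:00.
The first common window of at least 30 minutes is 09:00-09:30, so the earliest start is 09:00.

09:00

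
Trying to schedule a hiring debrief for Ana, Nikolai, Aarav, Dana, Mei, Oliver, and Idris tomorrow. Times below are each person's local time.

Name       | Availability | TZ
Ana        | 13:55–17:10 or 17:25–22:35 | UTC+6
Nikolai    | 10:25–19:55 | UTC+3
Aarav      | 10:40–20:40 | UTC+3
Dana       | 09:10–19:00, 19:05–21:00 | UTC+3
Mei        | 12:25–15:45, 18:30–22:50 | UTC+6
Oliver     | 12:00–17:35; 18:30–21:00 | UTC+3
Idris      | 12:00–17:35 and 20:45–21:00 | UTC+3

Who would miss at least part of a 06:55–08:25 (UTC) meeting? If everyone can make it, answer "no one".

Aarav, Ana, Idris, Nikolai, Oliver

Ana in UTC: 07:55-11:10, 11:25-16:35 (subtract 6h to convert from UTC+6).
Nikolai in UTC: 07:25-16:55 (subtract 3h to convert from UTC+3).
Aarav in UTC: 07:40-17:40 (subtract 3h to convert from UTC+3).
Dana in UTC: 06:10-16:00, 16:05-18:00 (subtract 3h to convert from UTC+3).
Mei in UTC: 06:25-09:45, 12:30-16:50 (subtract 6h to convert from UTC+6).
Oliver in UTC: 09:00-14:35, 15:30-18:00 (subtract 3h to convert from UTC+3).
Idris in UTC: 09:00-14:35, 17:45-18:00 (subtract 3h to convert from UTC+3).
Ana: not fully free for 06:55-08:25. Nikolai: not fully free for 06:55-08:25. Aarav: not fully free for 06:55-08:25. Dana: free for 06:55-08:25. Mei: free for 06:55-08:25. Oliver: not fully free for 06:55-08:25. Idris: not fully free for 06:55-08:25.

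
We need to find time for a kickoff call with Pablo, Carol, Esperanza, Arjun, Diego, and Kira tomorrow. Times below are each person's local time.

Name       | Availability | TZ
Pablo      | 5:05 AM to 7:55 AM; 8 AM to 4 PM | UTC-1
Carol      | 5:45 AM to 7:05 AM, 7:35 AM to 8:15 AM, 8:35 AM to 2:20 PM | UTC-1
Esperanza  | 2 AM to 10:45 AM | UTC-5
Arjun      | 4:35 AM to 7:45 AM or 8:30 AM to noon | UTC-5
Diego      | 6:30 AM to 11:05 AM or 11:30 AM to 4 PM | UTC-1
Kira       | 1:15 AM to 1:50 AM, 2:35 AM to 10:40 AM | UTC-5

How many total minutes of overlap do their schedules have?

Pablo in UTC: 06:05-08:55, 09:00-17:00 (add 1h to convert from UTC-1).
Carol in UTC: 06:45-08:05, 08:35-09:15, 09:35-15:20 (add 1h to convert from UTC-1).
Esperanza in UTC: 07:00-15:45 (add 5h to convert from UTC-5).
Arjun in UTC: 09:35-12:45, 13:30-17:00 (add 5h to convert from UTC-5).
Diego in UTC: 07:30-12:05, 12:30-17:00 (add 1h to convert from UTC-1).
Kira in UTC: 06:15-06:50, 07:35-15:40 (add 5h to convert from UTC-5).
Pablo ∩ Carol: 06:45-08:05, 08:35-08:55, 09:00-09:15, 09:35-15:20.
Pablo ∩ Carol ∩ Esperanza: 07:00-08:05, 08:35-08:55, 09:00-09:15, 09:35-15:20.
Pablo ∩ Carol ∩ Esperanza ∩ Arjun: 09:35-12:45, 13:30-15:20.
Pablo ∩ Carol ∩ Esperanza ∩ Arjun ∩ Diego: 09:35-12:05, 12:30-12:45, 13:30-15:20.
Pablo ∩ Carol ∩ Esperanza ∩ Arjun ∩ Diego ∩ Kira: 09:35-12:05, 12:30-12:45, 13:30-15:20.
Summing the common windows: 150 + 15 + 110 = 275 minutes.

275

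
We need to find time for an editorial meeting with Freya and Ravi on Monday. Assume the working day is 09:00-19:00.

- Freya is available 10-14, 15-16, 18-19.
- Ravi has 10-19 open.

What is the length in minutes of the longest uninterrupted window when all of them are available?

Freya ∩ Ravi: 10:00-14:00, 15:00-16:00, 18:00-19:00.
The longest is 10:00-14:00 at 240 minutes.

240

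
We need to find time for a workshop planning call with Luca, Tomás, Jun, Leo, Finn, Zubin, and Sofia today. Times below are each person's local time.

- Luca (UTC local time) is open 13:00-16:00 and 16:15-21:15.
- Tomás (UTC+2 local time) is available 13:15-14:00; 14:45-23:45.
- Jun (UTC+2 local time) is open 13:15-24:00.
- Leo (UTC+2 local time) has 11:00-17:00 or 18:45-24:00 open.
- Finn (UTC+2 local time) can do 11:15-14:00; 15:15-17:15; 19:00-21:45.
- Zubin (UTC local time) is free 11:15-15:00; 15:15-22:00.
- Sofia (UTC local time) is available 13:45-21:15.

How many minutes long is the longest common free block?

165

Luca in UTC: 13:00-16:00, 16:15-21:15.
Tomás in UTC: 11:15-12:00, 12:45-21:45 (subtract 2h to convert from UTC+2).
Jun in UTC: 11:15-22:00 (subtract 2h to convert from UTC+2).
Leo in UTC: 09:00-15:00, 16:45-22:00 (subtract 2h to convert from UTC+2).
Finn in UTC: 09:15-12:00, 13:15-15:15, 17:00-19:45 (subtract 2h to convert from UTC+2).
Zubin in UTC: 11:15-15:00, 15:15-22:00.
Sofia in UTC: 13:45-21:15.
Luca ∩ Tomás: 13:00-16:00, 16:15-21:15.
Luca ∩ Tomás ∩ Jun: 13:00-16:00, 16:15-21:15.
Luca ∩ Tomás ∩ Jun ∩ Leo: 13:00-15:00, 16:45-21:15.
Luca ∩ Tomás ∩ Jun ∩ Leo ∩ Finn: 13:15-15:00, 17:00-19:45.
Luca ∩ Tomás ∩ Jun ∩ Leo ∩ Finn ∩ Zubin: 13:15-15:00, 17:00-19:45.
Luca ∩ Tomás ∩ Jun ∩ Leo ∩ Finn ∩ Zubin ∩ Sofia: 13:45-15:00, 17:00-19:45.
Those are the intersection windows.
The longest is 17:00-19:45 at 165 minutes.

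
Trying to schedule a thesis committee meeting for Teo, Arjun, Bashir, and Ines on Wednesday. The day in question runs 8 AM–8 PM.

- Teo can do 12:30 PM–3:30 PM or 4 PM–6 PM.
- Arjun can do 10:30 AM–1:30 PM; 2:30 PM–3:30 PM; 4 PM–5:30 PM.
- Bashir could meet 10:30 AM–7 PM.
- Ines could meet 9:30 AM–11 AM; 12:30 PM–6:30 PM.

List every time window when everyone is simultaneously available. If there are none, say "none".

Teo ∩ Arjun: 12:30-13:30, 14:30-15:30, 16:00-17:30.
Teo ∩ Arjun ∩ Bashir: 12:30-13:30, 14:30-15:30, 16:00-17:30.
Teo ∩ Arjun ∩ Bashir ∩ Ines: 12:30-13:30, 14:30-15:30, 16:00-17:30.

12:30-13:30, 14:30-15:30, 16:00-17:30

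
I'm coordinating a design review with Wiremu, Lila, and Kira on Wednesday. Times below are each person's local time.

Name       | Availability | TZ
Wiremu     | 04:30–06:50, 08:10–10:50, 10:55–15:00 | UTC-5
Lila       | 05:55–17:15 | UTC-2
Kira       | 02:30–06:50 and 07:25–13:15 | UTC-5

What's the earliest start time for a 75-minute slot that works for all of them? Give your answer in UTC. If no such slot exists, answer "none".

09:30

Wiremu in UTC: 09:30-11:50, 13:10-15:50, 15:55-20:00 (add 5h to convert from UTC-5).
Lila in UTC: 07:55-19:15 (add 2h to convert from UTC-2).
Kira in UTC: 07:30-11:50, 12:25-18:15 (add 5h to convert from UTC-5).
Wiremu ∩ Lila: 09:30-11:50, 13:10-15:50, 15:55-19:15.
Wiremu ∩ Lila ∩ Kira: 09:30-11:50, 13:10-15:50, 15:55-18:15.
The first common window of at least 75 minutes is 09:30-11:50, so the earliest start is 09:30.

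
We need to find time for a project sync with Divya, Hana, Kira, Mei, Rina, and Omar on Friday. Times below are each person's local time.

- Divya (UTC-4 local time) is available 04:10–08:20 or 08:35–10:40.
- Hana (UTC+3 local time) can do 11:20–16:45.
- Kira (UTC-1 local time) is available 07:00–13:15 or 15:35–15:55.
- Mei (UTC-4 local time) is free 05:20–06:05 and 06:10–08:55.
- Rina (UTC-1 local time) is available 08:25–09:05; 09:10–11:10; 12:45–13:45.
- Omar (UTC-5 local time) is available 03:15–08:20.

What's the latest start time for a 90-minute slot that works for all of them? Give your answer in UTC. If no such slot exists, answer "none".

Divya in UTC: 08:10-12:20, 12:35-14:40 (add 4h to convert from UTC-4).
Hana in UTC: 08:20-13:45 (subtract 3h to convert from UTC+3).
Kira in UTC: 08:00-14:15, 16:35-16:55 (add 1h to convert from UTC-1).
Mei in UTC: 09:20-10:05, 10:10-12:55 (add 4h to convert from UTC-4).
Rina in UTC: 09:25-10:05, 10:10-12:10, 13:45-14:45 (add 1h to convert from UTC-1).
Omar in UTC: 08:15-13:20 (add 5h to convert from UTC-5).
Divya ∩ Hana: 08:20-12:20, 12:35-13:45.
Divya ∩ Hana ∩ Kira: 08:20-12:20, 12:35-13:45.
Divya ∩ Hana ∩ Kira ∩ Mei: 09:20-10:05, 10:10-12:20, 12:35-12:55.
Divya ∩ Hana ∩ Kira ∩ Mei ∩ Rina: 09:25-10:05, 10:10-12:10.
Divya ∩ Hana ∩ Kira ∩ Mei ∩ Rina ∩ Omar: 09:25-10:05, 10:10-12:10.
Those are the intersection windows.
The last common window of at least 90 minutes is 10:10-12:10; a 90-minute meeting can start as late as 10:40 and still end by 12:10.

10:40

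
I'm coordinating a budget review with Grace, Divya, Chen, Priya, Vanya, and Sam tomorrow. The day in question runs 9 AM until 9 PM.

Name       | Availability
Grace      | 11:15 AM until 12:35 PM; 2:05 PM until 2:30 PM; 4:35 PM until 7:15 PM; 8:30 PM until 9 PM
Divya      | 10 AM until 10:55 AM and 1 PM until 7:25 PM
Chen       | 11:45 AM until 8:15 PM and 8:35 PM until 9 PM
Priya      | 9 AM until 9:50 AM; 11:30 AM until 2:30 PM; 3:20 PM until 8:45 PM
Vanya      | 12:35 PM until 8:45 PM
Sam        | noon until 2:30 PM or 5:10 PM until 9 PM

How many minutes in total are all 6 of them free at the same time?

Grace ∩ Divya: 14:05-14:30, 16:35-19:15.
Grace ∩ Divya ∩ Chen: 14:05-14:30, 16:35-19:15.
Grace ∩ Divya ∩ Chen ∩ Priya: 14:05-14:30, 16:35-19:15.
Grace ∩ Divya ∩ Chen ∩ Priya ∩ Vanya: 14:05-14:30, 16:35-19:15.
Grace ∩ Divya ∩ Chen ∩ Priya ∩ Vanya ∩ Sam: 14:05-14:30, 17:10-19:15.
Those are the intersection windows.
Summing the common windows: 25 + 125 = 150 minutes.

150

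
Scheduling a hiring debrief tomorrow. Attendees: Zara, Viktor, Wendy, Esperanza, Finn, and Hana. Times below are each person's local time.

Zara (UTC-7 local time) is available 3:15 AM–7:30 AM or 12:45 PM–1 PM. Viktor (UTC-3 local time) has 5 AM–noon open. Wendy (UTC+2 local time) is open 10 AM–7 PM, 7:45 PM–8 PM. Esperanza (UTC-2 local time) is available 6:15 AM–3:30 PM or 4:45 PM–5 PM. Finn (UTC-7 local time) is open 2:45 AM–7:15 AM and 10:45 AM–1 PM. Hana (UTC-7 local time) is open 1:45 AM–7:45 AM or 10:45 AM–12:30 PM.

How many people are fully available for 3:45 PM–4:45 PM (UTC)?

Zara in UTC: 10:15-14:30, 19:45-20:00 (add 7h to convert from UTC-7).
Viktor in UTC: 08:00-15:00 (add 3h to convert from UTC-3).
Wendy in UTC: 08:00-17:00, 17:45-18:00 (subtract 2h to convert from UTC+2).
Esperanza in UTC: 08:15-17:30, 18:45-19:00 (add 2h to convert from UTC-2).
Finn in UTC: 09:45-14:15, 17:45-20:00 (add 7h to convert from UTC-7).
Hana in UTC: 08:45-14:45, 17:45-19:30 (add 7h to convert from UTC-7).
Wendy and Esperanza can make the full 15:45-16:45 slot — that's 2.

2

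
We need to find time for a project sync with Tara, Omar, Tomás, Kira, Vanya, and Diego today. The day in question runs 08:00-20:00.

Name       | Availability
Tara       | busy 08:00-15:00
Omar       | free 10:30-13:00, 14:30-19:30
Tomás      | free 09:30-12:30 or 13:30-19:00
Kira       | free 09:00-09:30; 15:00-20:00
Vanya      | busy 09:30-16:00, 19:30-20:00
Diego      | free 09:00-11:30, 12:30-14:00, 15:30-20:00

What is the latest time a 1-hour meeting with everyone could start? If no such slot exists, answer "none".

Tara free: 15:00-20:00 (invert busy blocks within the working day).
Omar free: 10:30-13:00, 14:30-19:30.
Tomás free: 09:30-12:30, 13:30-19:00.
Kira free: 09:00-09:30, 15:00-20:00.
Vanya free: 08:00-09:30, 16:00-19:30 (invert busy blocks within the working day).
Diego free: 09:00-11:30, 12:30-14:00, 15:30-20:00.
Tara ∩ Omar: 15:00-19:30.
Tara ∩ Omar ∩ Tomás: 15:00-19:00.
Tara ∩ Omar ∩ Tomás ∩ Kira: 15:00-19:00.
Tara ∩ Omar ∩ Tomás ∩ Kira ∩ Vanya: 16:00-19:00.
Tara ∩ Omar ∩ Tomás ∩ Kira ∩ Vanya ∩ Diego: 16:00-19:00.
The last common window of at least 60 minutes is 16:00-19:00; a 60-minute meeting can start as late as 18:00 and still end by 19:00.

18:00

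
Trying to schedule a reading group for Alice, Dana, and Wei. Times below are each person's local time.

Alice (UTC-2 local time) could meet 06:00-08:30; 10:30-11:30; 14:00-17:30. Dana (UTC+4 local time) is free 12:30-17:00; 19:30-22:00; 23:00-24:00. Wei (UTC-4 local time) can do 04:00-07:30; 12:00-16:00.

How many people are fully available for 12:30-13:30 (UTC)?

Alice in UTC: 08:00-10:30, 12:30-13:30, 16:00-19:30 (add 2h to convert from UTC-2).
Dana in UTC: 08:30-13:00, 15:30-18:00, 19:00-20:00 (subtract 4h to convert from UTC+4).
Wei in UTC: 08:00-11:30, 16:00-20:00 (add 4h to convert from UTC-4).
Alice can make the full 12:30-13:30 slot — that's 1.

1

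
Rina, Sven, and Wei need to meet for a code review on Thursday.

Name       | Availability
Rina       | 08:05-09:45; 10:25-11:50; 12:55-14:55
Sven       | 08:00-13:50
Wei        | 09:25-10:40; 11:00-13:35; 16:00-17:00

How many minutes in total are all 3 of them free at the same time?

125

Rina ∩ Sven: 08:05-09:45, 10:25-11:50, 12:55-13:50.
Rina ∩ Sven ∩ Wei: 09:25-09:45, 10:25-10:40, 11:00-11:50, 12:55-13:35.
Summing the common windows: 20 + 15 + 50 + 40 = 125 minutes.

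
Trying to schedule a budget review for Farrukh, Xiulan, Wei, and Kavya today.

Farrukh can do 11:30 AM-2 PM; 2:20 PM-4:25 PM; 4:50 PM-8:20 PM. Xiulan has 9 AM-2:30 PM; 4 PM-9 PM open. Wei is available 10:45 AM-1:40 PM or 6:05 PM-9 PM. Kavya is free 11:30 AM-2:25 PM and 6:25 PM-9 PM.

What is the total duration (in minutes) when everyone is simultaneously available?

245

Farrukh ∩ Xiulan: 11:30-14:00, 14:20-14:30, 16:00-16:25, 16:50-20:20.
Farrukh ∩ Xiulan ∩ Wei: 11:30-13:40, 18:05-20:20.
Farrukh ∩ Xiulan ∩ Wei ∩ Kavya: 11:30-13:40, 18:25-20:20.
Summing the common windows: 130 + 115 = 245 minutes.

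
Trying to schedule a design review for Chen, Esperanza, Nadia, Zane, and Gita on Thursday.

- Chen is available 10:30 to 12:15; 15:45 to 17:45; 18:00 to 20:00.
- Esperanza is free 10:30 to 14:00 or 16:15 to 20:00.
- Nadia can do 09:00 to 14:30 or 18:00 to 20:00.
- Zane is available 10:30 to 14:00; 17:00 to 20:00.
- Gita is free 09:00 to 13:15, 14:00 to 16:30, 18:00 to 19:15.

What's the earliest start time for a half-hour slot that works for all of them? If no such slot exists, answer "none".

10:30

Chen ∩ Esperanza: 10:30-12:15, 16:15-17:45, 18:00-20:00.
Chen ∩ Esperanza ∩ Nadia: 10:30-12:15, 18:00-20:00.
Chen ∩ Esperanza ∩ Nadia ∩ Zane: 10:30-12:15, 18:00-20:00.
Chen ∩ Esperanza ∩ Nadia ∩ Zane ∩ Gita: 10:30-12:15, 18:00-19:15.
The first common window of at least 30 minutes is 10:30-12:15, so the earliest start is 10:30.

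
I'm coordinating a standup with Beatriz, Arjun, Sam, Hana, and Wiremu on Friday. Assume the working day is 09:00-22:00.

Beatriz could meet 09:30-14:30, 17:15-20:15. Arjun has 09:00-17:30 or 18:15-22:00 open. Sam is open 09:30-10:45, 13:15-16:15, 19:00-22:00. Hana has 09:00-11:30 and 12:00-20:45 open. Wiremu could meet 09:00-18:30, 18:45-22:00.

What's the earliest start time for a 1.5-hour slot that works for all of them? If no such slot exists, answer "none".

none

Beatriz ∩ Arjun: 09:30-14:30, 17:15-17:30, 18:15-20:15.
Beatriz ∩ Arjun ∩ Sam: 09:30-10:45, 13:15-14:30, 19:00-20:15.
Beatriz ∩ Arjun ∩ Sam ∩ Hana: 09:30-10:45, 13:15-14:30, 19:00-20:15.
Beatriz ∩ Arjun ∩ Sam ∩ Hana ∩ Wiremu: 09:30-10:45, 13:15-14:30, 19:00-20:15.
Those are the intersection windows.
No common window is at least 90 minutes long.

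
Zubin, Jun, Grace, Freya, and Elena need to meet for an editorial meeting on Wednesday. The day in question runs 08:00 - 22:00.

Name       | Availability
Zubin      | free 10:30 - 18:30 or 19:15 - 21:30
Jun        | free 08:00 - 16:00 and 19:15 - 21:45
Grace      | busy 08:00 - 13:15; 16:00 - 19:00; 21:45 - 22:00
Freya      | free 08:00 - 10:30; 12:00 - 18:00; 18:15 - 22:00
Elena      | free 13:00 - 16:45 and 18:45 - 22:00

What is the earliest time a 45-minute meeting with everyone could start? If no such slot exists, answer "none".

Zubin free: 10:30-18:30, 19:15-21:30.
Jun free: 08:00-16:00, 19:15-21:45.
Grace free: 13:15-16:00, 19:00-21:45 (invert busy blocks within the working day).
Freya free: 08:00-10:30, 12:00-18:00, 18:15-22:00.
Elena free: 13:00-16:45, 18:45-22:00.
Zubin ∩ Jun: 10:30-16:00, 19:15-21:30.
Zubin ∩ Jun ∩ Grace: 13:15-16:00, 19:15-21:30.
Zubin ∩ Jun ∩ Grace ∩ Freya: 13:15-16:00, 19:15-21:30.
Zubin ∩ Jun ∩ Grace ∩ Freya ∩ Elena: 13:15-16:00, 19:15-21:30.
The first common window of at least 45 minutes is 13:15-16:00, so the earliest start is 13:15.

13:15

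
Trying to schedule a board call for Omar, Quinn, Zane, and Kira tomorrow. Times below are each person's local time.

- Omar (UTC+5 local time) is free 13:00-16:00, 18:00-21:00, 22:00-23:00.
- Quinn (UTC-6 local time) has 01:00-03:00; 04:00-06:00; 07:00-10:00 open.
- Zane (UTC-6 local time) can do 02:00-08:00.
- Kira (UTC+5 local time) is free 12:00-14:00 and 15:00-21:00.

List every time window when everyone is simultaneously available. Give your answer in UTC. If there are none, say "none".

Omar in UTC: 08:00-11:00, 13:00-16:00, 17:00-18:00 (subtract 5h to convert from UTC+5).
Quinn in UTC: 07:00-09:00, 10:00-12:00, 13:00-16:00 (add 6h to convert from UTC-6).
Zane in UTC: 08:00-14:00 (add 6h to convert from UTC-6).
Kira in UTC: 07:00-09:00, 10:00-16:00 (subtract 5h to convert from UTC+5).
Omar ∩ Quinn: 08:00-09:00, 10:00-11:00, 13:00-16:00.
Omar ∩ Quinn ∩ Zane: 08:00-09:00, 10:00-11:00, 13:00-14:00.
Omar ∩ Quinn ∩ Zane ∩ Kira: 08:00-09:00, 10:00-11:00, 13:00-14:00.

08:00-09:00, 10:00-11:00, 13:00-14:00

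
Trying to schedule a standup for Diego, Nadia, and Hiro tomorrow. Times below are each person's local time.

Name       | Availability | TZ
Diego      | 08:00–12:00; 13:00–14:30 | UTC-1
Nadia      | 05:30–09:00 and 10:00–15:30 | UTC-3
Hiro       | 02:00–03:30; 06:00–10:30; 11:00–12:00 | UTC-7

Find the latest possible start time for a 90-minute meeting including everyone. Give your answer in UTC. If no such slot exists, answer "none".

14:00

Diego in UTC: 09:00-13:00, 14:00-15:30 (add 1h to convert from UTC-1).
Nadia in UTC: 08:30-12:00, 13:00-18:30 (add 3h to convert from UTC-3).
Hiro in UTC: 09:00-10:30, 13:00-17:30, 18:00-19:00 (add 7h to convert from UTC-7).
Diego ∩ Nadia: 09:00-12:00, 14:00-15:30.
Diego ∩ Nadia ∩ Hiro: 09:00-10:30, 14:00-15:30.
The last common window of at least 90 minutes is 14:00-15:30; a 90-minute meeting can start as late as 14:00 and still end by 15:30.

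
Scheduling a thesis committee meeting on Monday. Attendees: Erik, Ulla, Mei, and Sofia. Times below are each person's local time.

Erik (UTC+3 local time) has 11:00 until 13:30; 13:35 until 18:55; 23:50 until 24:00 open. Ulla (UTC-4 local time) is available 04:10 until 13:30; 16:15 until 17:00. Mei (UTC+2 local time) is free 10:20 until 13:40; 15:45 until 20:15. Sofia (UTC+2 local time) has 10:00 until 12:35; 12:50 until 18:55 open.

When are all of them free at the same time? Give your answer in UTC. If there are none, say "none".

08:20-10:30, 10:50-11:40, 13:45-15:55

Erik in UTC: 08:00-10:30, 10:35-15:55, 20:50-21:00 (subtract 3h to convert from UTC+3).
Ulla in UTC: 08:10-17:30, 20:15-21:00 (add 4h to convert from UTC-4).
Mei in UTC: 08:20-11:40, 13:45-18:15 (subtract 2h to convert from UTC+2).
Sofia in UTC: 08:00-10:35, 10:50-16:55 (subtract 2h to convert from UTC+2).
Erik ∩ Ulla: 08:10-10:30, 10:35-15:55, 20:50-21:00.
Erik ∩ Ulla ∩ Mei: 08:20-10:30, 10:35-11:40, 13:45-15:55.
Erik ∩ Ulla ∩ Mei ∩ Sofia: 08:20-10:30, 10:50-11:40, 13:45-15:55.
So the common availability across everyone is 08:20-10:30, 10:50-11:40, 13:45-15:55.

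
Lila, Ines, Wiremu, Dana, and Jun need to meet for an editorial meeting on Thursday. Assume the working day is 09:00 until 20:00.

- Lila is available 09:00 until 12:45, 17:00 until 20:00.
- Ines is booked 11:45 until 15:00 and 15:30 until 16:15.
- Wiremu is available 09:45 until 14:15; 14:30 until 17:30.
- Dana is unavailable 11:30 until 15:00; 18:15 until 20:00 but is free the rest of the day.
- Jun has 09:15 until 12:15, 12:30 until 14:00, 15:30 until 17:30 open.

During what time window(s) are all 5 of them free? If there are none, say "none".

09:45-11:30, 17:00-17:30

Lila free: 09:00-12:45, 17:00-20:00.
Ines free: 09:00-11:45, 15:00-15:30, 16:15-20:00 (invert busy blocks within the working day).
Wiremu free: 09:45-14:15, 14:30-17:30.
Dana free: 09:00-11:30, 15:00-18:15 (invert busy blocks within the working day).
Jun free: 09:15-12:15, 12:30-14:00, 15:30-17:30.
Lila ∩ Ines: 09:00-11:45, 17:00-20:00.
Lila ∩ Ines ∩ Wiremu: 09:45-11:45, 17:00-17:30.
Lila ∩ Ines ∩ Wiremu ∩ Dana: 09:45-11:30, 17:00-17:30.
Lila ∩ Ines ∩ Wiremu ∩ Dana ∩ Jun: 09:45-11:30, 17:00-17:30.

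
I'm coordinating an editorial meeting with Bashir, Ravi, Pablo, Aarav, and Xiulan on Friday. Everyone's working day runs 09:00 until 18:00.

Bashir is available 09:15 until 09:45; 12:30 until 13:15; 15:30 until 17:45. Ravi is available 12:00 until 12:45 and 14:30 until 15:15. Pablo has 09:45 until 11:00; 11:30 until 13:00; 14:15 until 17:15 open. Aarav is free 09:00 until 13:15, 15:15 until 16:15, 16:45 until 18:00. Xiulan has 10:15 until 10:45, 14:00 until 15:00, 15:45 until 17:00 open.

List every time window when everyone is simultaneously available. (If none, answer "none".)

none

Bashir ∩ Ravi: 12:30-12:45.
Bashir ∩ Ravi ∩ Pablo: 12:30-12:45.
Bashir ∩ Ravi ∩ Pablo ∩ Aarav: 12:30-12:45.
Bashir ∩ Ravi ∩ Pablo ∩ Aarav ∩ Xiulan: ∅.
There is no time when everyone is free.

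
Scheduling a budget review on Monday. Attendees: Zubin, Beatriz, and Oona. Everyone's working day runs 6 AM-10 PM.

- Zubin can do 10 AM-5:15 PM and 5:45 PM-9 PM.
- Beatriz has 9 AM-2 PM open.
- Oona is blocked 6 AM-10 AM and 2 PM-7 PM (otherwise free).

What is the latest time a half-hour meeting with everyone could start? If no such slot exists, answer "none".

Zubin free: 10:00-17:15, 17:45-21:00.
Beatriz free: 09:00-14:00.
Oona free: 10:00-14:00, 19:00-22:00 (invert busy blocks within the working day).
Zubin ∩ Beatriz: 10:00-14:00.
Zubin ∩ Beatriz ∩ Oona: 10:00-14:00.
So the common availability across everyone is 10:00-14:00.
The last common window of at least 30 minutes is 10:00-14:00; a 30-minute meeting can start as late as 13:30 and still end by 14:00.

13:30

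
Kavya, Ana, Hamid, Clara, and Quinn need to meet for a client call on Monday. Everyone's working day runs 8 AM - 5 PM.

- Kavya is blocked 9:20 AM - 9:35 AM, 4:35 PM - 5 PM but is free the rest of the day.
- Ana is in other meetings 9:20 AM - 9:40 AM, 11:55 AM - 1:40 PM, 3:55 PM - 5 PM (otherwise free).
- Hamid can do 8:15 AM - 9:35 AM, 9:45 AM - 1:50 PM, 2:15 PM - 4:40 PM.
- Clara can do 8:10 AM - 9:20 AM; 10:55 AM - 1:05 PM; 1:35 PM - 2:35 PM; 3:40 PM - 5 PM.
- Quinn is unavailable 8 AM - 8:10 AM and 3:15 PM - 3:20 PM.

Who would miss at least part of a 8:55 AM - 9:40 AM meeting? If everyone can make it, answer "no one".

Kavya free: 08:00-09:20, 09:35-16:35 (invert busy blocks within the working day).
Ana free: 08:00-09:20, 09:40-11:55, 13:40-15:55 (invert busy blocks within the working day).
Hamid free: 08:15-09:35, 09:45-13:50, 14:15-16:40.
Clara free: 08:10-09:20, 10:55-13:05, 13:35-14:35, 15:40-17:00.
Quinn free: 08:10-15:15, 15:20-17:00 (invert busy blocks within the working day).
Kavya: not fully free for 08:55-09:40. Ana: not fully free for 08:55-09:40. Hamid: not fully free for 08:55-09:40. Clara: not fully free for 08:55-09:40. Quinn: free for 08:55-09:40.

Ana, Clara, Hamid, Kavya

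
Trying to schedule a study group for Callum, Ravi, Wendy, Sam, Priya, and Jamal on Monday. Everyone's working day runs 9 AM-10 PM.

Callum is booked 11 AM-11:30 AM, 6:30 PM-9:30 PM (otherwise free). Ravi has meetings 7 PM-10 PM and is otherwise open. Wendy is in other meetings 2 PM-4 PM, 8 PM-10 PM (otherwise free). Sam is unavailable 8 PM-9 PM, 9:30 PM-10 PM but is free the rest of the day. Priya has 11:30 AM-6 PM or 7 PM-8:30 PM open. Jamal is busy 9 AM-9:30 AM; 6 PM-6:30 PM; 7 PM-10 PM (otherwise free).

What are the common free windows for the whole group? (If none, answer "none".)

Callum free: 09:00-11:00, 11:30-18:30, 21:30-22:00 (invert busy blocks within the working day).
Ravi free: 09:00-19:00 (invert busy blocks within the working day).
Wendy free: 09:00-14:00, 16:00-20:00 (invert busy blocks within the working day).
Sam free: 09:00-20:00, 21:00-21:30 (invert busy blocks within the working day).
Priya free: 11:30-18:00, 19:00-20:30.
Jamal free: 09:30-18:00, 18:30-19:00 (invert busy blocks within the working day).
Callum ∩ Ravi: 09:00-11:00, 11:30-18:30.
Callum ∩ Ravi ∩ Wendy: 09:00-11:00, 11:30-14:00, 16:00-18:30.
Callum ∩ Ravi ∩ Wendy ∩ Sam: 09:00-11:00, 11:30-14:00, 16:00-18:30.
Callum ∩ Ravi ∩ Wendy ∩ Sam ∩ Priya: 11:30-14:00, 16:00-18:00.
Callum ∩ Ravi ∩ Wendy ∩ Sam ∩ Priya ∩ Jamal: 11:30-14:00, 16:00-18:00.
Those are the intersection windows.

11:30-14:00, 16:00-18:00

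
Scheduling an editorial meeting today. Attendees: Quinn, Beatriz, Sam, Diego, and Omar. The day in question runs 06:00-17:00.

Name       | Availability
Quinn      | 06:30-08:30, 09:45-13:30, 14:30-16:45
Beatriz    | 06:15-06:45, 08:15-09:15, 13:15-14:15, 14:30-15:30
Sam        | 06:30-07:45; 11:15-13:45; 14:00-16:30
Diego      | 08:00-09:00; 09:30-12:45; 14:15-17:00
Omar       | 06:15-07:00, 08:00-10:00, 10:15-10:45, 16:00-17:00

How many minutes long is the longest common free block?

0

Quinn ∩ Beatriz: 06:30-06:45, 08:15-08:30, 13:15-13:30, 14:30-15:30.
Quinn ∩ Beatriz ∩ Sam: 06:30-06:45, 13:15-13:30, 14:30-15:30.
Quinn ∩ Beatriz ∩ Sam ∩ Diego: 14:30-15:30.
Quinn ∩ Beatriz ∩ Sam ∩ Diego ∩ Omar: ∅.
There is no time when everyone is free.
No common window exists, so the longest block is 0 minutes.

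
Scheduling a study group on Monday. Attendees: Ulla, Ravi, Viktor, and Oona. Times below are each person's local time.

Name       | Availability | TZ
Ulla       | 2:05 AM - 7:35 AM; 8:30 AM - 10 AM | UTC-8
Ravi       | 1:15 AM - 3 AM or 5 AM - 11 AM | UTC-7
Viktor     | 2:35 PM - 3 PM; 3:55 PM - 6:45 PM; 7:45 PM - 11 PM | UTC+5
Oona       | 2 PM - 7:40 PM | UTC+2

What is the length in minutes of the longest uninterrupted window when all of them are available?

Ulla in UTC: 10:05-15:35, 16:30-18:00 (add 8h to convert from UTC-8).
Ravi in UTC: 08:15-10:00, 12:00-18:00 (add 7h to convert from UTC-7).
Viktor in UTC: 09:35-10:00, 10:55-13:45, 14:45-18:00 (subtract 5h to convert from UTC+5).
Oona in UTC: 12:00-17:40 (subtract 2h to convert from UTC+2).
Ulla ∩ Ravi: 12:00-15:35, 16:30-18:00.
Ulla ∩ Ravi ∩ Viktor: 12:00-13:45, 14:45-15:35, 16:30-18:00.
Ulla ∩ Ravi ∩ Viktor ∩ Oona: 12:00-13:45, 14:45-15:35, 16:30-17:40.
The longest is 12:00-13:45 at 105 minutes.

105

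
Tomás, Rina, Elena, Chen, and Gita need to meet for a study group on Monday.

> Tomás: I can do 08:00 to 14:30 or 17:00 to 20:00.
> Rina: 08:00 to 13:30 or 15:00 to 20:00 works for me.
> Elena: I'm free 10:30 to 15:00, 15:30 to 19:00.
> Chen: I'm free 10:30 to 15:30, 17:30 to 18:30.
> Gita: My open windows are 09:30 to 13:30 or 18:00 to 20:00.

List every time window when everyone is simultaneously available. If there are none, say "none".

Tomás ∩ Rina: 08:00-13:30, 17:00-20:00.
Tomás ∩ Rina ∩ Elena: 10:30-13:30, 17:00-19:00.
Tomás ∩ Rina ∩ Elena ∩ Chen: 10:30-13:30, 17:30-18:30.
Tomás ∩ Rina ∩ Elena ∩ Chen ∩ Gita: 10:30-13:30, 18:00-18:30.

10:30-13:30, 18:00-18:30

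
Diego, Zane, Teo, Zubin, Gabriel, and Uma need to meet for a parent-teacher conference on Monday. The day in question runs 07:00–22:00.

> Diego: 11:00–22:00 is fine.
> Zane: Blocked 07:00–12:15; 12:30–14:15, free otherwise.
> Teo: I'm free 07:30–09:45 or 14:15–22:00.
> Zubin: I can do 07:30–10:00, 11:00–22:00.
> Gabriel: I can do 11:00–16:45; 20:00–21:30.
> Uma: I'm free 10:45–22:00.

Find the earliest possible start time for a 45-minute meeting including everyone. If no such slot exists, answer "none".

Diego free: 11:00-22:00.
Zane free: 12:15-12:30, 14:15-22:00 (invert busy blocks within the working day).
Teo free: 07:30-09:45, 14:15-22:00.
Zubin free: 07:30-10:00, 11:00-22:00.
Gabriel free: 11:00-16:45, 20:00-21:30.
Uma free: 10:45-22:00.
Diego ∩ Zane: 12:15-12:30, 14:15-22:00.
Diego ∩ Zane ∩ Teo: 14:15-22:00.
Diego ∩ Zane ∩ Teo ∩ Zubin: 14:15-22:00.
Diego ∩ Zane ∩ Teo ∩ Zubin ∩ Gabriel: 14:15-16:45, 20:00-21:30.
Diego ∩ Zane ∩ Teo ∩ Zubin ∩ Gabriel ∩ Uma: 14:15-16:45, 20:00-21:30.
So the common availability across everyone is 14:15-16:45, 20:00-21:30.
The first common window of at least 45 minutes is 14:15-16:45, so the earliest start is 14:15.

14:15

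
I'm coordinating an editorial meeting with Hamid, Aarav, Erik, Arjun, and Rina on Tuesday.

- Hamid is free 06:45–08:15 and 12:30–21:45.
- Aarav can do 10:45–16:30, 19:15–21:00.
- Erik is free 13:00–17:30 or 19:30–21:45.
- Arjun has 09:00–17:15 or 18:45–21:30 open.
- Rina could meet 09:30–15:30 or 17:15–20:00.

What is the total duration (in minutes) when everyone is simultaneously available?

Hamid ∩ Aarav: 12:30-16:30, 19:15-21:00.
Hamid ∩ Aarav ∩ Erik: 13:00-16:30, 19:30-21:00.
Hamid ∩ Aarav ∩ Erik ∩ Arjun: 13:00-16:30, 19:30-21:00.
Hamid ∩ Aarav ∩ Erik ∩ Arjun ∩ Rina: 13:00-15:30, 19:30-20:00.
Summing the common windows: 150 + 30 = 180 minutes.

180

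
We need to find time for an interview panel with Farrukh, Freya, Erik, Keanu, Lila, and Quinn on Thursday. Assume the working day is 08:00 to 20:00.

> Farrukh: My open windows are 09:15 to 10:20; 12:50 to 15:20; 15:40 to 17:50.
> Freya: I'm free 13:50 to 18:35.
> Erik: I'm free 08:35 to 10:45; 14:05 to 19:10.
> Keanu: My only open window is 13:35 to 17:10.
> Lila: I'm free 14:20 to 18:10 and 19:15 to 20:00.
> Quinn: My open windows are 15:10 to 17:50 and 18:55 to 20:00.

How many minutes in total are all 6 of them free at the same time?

100

Farrukh ∩ Freya: 13:50-15:20, 15:40-17:50.
Farrukh ∩ Freya ∩ Erik: 14:05-15:20, 15:40-17:50.
Farrukh ∩ Freya ∩ Erik ∩ Keanu: 14:05-15:20, 15:40-17:10.
Farrukh ∩ Freya ∩ Erik ∩ Keanu ∩ Lila: 14:20-15:20, 15:40-17:10.
Farrukh ∩ Freya ∩ Erik ∩ Keanu ∩ Lila ∩ Quinn: 15:10-15:20, 15:40-17:10.
Summing the common windows: 10 + 90 = 100 minutes.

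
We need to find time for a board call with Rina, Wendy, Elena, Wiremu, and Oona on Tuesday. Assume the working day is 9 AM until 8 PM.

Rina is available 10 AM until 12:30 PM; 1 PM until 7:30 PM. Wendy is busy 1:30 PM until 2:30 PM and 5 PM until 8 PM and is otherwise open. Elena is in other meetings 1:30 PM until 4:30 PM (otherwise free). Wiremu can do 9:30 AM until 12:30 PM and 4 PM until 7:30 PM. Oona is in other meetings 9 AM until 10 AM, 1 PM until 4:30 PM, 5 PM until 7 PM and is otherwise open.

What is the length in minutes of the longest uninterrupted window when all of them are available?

150

Rina free: 10:00-12:30, 13:00-19:30.
Wendy free: 09:00-13:30, 14:30-17:00 (invert busy blocks within the working day).
Elena free: 09:00-13:30, 16:30-20:00 (invert busy blocks within the working day).
Wiremu free: 09:30-12:30, 16:00-19:30.
Oona free: 10:00-13:00, 16:30-17:00, 19:00-20:00 (invert busy blocks within the working day).
Rina ∩ Wendy: 10:00-12:30, 13:00-13:30, 14:30-17:00.
Rina ∩ Wendy ∩ Elena: 10:00-12:30, 13:00-13:30, 16:30-17:00.
Rina ∩ Wendy ∩ Elena ∩ Wiremu: 10:00-12:30, 16:30-17:00.
Rina ∩ Wendy ∩ Elena ∩ Wiremu ∩ Oona: 10:00-12:30, 16:30-17:00.
The longest is 10:00-12:30 at 150 minutes.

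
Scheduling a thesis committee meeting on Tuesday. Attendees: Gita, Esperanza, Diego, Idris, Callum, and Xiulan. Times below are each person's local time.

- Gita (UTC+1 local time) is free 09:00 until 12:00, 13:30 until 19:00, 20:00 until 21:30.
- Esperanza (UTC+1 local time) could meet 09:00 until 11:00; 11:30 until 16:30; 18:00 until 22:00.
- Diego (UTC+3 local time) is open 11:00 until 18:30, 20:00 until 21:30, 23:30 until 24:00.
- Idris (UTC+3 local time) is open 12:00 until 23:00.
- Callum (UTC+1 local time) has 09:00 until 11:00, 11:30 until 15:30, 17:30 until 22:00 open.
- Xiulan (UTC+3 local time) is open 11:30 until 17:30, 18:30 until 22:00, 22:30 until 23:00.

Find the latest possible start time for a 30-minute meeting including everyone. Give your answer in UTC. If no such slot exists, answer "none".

Gita in UTC: 08:00-11:00, 12:30-18:00, 19:00-20:30 (subtract 1h to convert from UTC+1).
Esperanza in UTC: 08:00-10:00, 10:30-15:30, 17:00-21:00 (subtract 1h to convert from UTC+1).
Diego in UTC: 08:00-15:30, 17:00-18:30, 20:30-21:00 (subtract 3h to convert from UTC+3).
Idris in UTC: 09:00-20:00 (subtract 3h to convert from UTC+3).
Callum in UTC: 08:00-10:00, 10:30-14:30, 16:30-21:00 (subtract 1h to convert from UTC+1).
Xiulan in UTC: 08:30-14:30, 15:30-19:00, 19:30-20:00 (subtract 3h to convert from UTC+3).
Gita ∩ Esperanza: 08:00-10:00, 10:30-11:00, 12:30-15:30, 17:00-18:00, 19:00-20:30.
Gita ∩ Esperanza ∩ Diego: 08:00-10:00, 10:30-11:00, 12:30-15:30, 17:00-18:00.
Gita ∩ Esperanza ∩ Diego ∩ Idris: 09:00-10:00, 10:30-11:00, 12:30-15:30, 17:00-18:00.
Gita ∩ Esperanza ∩ Diego ∩ Idris ∩ Callum: 09:00-10:00, 10:30-11:00, 12:30-14:30, 17:00-18:00.
Gita ∩ Esperanza ∩ Diego ∩ Idris ∩ Callum ∩ Xiulan: 09:00-10:00, 10:30-11:00, 12:30-14:30, 17:00-18:00.
The last common window of at least 30 minutes is 17:00-18:00; a 30-minute meeting can start as late as 17:30 and still end by 18:00.

17:30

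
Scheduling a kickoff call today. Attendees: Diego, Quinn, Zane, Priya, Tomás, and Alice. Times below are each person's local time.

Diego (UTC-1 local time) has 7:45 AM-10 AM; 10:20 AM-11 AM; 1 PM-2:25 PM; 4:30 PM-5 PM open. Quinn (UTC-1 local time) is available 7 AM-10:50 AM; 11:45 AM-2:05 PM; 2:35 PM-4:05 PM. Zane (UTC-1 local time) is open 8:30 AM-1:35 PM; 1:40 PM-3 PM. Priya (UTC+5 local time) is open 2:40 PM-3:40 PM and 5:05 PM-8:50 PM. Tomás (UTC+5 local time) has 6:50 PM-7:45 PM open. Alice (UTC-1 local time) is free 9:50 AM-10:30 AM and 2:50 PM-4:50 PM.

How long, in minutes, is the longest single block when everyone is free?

Diego in UTC: 08:45-11:00, 11:20-12:00, 14:00-15:25, 17:30-18:00 (add 1h to convert from UTC-1).
Quinn in UTC: 08:00-11:50, 12:45-15:05, 15:35-17:05 (add 1h to convert from UTC-1).
Zane in UTC: 09:30-14:35, 14:40-16:00 (add 1h to convert from UTC-1).
Priya in UTC: 09:40-10:40, 12:05-15:50 (subtract 5h to convert from UTC+5).
Tomás in UTC: 13:50-14:45 (subtract 5h to convert from UTC+5).
Alice in UTC: 10:50-11:30, 15:50-17:50 (add 1h to convert from UTC-1).
Diego ∩ Quinn: 08:45-11:00, 11:20-11:50, 14:00-15:05.
Diego ∩ Quinn ∩ Zane: 09:30-11:00, 11:20-11:50, 14:00-14:35, 14:40-15:05.
Diego ∩ Quinn ∩ Zane ∩ Priya: 09:40-10:40, 14:00-14:35, 14:40-15:05.
Diego ∩ Quinn ∩ Zane ∩ Priya ∩ Tomás: 14:00-14:35, 14:40-14:45.
Diego ∩ Quinn ∩ Zane ∩ Priya ∩ Tomás ∩ Alice: ∅.
There is no time when everyone is free.
No common window exists, so the longest block is 0 minutes.

0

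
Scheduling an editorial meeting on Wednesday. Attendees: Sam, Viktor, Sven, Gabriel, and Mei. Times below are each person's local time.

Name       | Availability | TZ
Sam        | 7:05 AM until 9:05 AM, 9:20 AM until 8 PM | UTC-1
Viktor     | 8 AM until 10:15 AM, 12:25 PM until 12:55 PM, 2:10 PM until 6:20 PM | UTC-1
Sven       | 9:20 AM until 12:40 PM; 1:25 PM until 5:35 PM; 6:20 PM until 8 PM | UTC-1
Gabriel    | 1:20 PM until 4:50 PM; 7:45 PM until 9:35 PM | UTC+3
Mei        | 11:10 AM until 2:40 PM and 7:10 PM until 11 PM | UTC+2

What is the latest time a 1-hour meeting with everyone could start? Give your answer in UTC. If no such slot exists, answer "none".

Sam in UTC: 08:05-10:05, 10:20-21:00 (add 1h to convert from UTC-1).
Viktor in UTC: 09:00-11:15, 13:25-13:55, 15:10-19:20 (add 1h to convert from UTC-1).
Sven in UTC: 10:20-13:40, 14:25-18:35, 19:20-21:00 (add 1h to convert from UTC-1).
Gabriel in UTC: 10:20-13:50, 16:45-18:35 (subtract 3h to convert from UTC+3).
Mei in UTC: 09:10-12:40, 17:10-21:00 (subtract 2h to convert from UTC+2).
Sam ∩ Viktor: 09:00-10:05, 10:20-11:15, 13:25-13:55, 15:10-19:20.
Sam ∩ Viktor ∩ Sven: 10:20-11:15, 13:25-13:40, 15:10-18:35.
Sam ∩ Viktor ∩ Sven ∩ Gabriel: 10:20-11:15, 13:25-13:40, 16:45-18:35.
Sam ∩ Viktor ∩ Sven ∩ Gabriel ∩ Mei: 10:20-11:15, 17:10-18:35.
Those are the intersection windows.
The last common window of at least 60 minutes is 17:10-18:35; a 60-minute meeting can start as late as 17:35 and still end by 18:35.

17:35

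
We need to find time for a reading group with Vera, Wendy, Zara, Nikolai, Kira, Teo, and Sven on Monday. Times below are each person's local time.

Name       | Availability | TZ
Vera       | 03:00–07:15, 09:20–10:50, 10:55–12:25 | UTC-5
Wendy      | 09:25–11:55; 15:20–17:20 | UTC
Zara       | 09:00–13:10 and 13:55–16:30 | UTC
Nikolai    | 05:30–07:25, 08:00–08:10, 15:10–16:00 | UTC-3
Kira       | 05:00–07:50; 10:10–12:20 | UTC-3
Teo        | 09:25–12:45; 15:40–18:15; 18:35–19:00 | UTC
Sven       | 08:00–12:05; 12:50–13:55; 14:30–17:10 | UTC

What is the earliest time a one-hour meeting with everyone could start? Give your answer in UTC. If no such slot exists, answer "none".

09:25

Vera in UTC: 08:00-12:15, 14:20-15:50, 15:55-17:25 (add 5h to convert from UTC-5).
Wendy in UTC: 09:25-11:55, 15:20-17:20.
Zara in UTC: 09:00-13:10, 13:55-16:30.
Nikolai in UTC: 08:30-10:25, 11:00-11:10, 18:10-19:00 (add 3h to convert from UTC-3).
Kira in UTC: 08:00-10:50, 13:10-15:20 (add 3h to convert from UTC-3).
Teo in UTC: 09:25-12:45, 15:40-18:15, 18:35-19:00.
Sven in UTC: 08:00-12:05, 12:50-13:55, 14:30-17:10.
Vera ∩ Wendy: 09:25-11:55, 15:20-15:50, 15:55-17:20.
Vera ∩ Wendy ∩ Zara: 09:25-11:55, 15:20-15:50, 15:55-16:30.
Vera ∩ Wendy ∩ Zara ∩ Nikolai: 09:25-10:25, 11:00-11:10.
Vera ∩ Wendy ∩ Zara ∩ Nikolai ∩ Kira: 09:25-10:25.
Vera ∩ Wendy ∩ Zara ∩ Nikolai ∩ Kira ∩ Teo: 09:25-10:25.
Vera ∩ Wendy ∩ Zara ∩ Nikolai ∩ Kira ∩ Teo ∩ Sven: 09:25-10:25.
The first common window of at least 60 minutes is 09:25-10:25, so the earliest start is 09:25.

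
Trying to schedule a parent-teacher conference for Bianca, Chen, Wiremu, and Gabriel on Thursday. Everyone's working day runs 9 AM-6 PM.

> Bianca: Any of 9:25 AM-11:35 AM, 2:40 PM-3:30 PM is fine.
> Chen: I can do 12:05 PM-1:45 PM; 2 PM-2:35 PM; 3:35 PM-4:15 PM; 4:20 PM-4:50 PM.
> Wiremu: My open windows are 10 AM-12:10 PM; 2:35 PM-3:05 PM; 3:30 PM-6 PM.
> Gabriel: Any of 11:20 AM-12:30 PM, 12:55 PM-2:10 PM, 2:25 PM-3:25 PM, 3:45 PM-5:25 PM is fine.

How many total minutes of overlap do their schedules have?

0

Bianca ∩ Chen: ∅.
Bianca ∩ Chen ∩ Wiremu: ∅.
Bianca ∩ Chen ∩ Wiremu ∩ Gabriel: ∅.
There is no time when everyone is free.
There is no common window, so the total is 0 minutes.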